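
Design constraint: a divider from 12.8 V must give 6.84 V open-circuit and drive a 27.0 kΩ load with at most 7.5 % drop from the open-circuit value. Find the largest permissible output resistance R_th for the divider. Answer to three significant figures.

Loading drop = R_th/(R_th + R_L) ≤ 0.0750, so R_th ≤ R_L · ε/(1−ε) = 27.0 kΩ × 0.0750/0.9250 = 2.19 kΩ.
(Any R1, R2 with R2/(R1+R2) = 0.534 and R1‖R2 ≤ 2.19 kΩ will meet the spec.)

R_th ≤ 2.19 kΩ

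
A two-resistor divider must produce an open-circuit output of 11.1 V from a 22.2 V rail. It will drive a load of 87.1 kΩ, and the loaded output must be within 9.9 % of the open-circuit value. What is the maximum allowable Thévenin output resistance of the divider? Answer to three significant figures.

Loading drop = R_th/(R_th + R_L) ≤ 0.0990, so R_th ≤ R_L · ε/(1−ε) = 87.1 kΩ × 0.0990/0.9010 = 9.57 kΩ.

R_th ≤ 9.57 kΩ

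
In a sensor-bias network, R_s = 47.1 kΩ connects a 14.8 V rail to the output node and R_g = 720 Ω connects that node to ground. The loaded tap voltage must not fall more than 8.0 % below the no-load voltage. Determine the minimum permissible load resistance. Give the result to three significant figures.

R_L(min) ≈ 8.16 kΩ

Output resistance R_th = R_s‖R_g = (47100 × 720)/47820 = 709.2 Ω.
The fractional drop is R_th/(R_th + R_L); requiring this ≤ 0.0800 gives R_L ≥ R_th(1/0.0800 − 1) = 709.2 × 11.50 = 8.16 kΩ.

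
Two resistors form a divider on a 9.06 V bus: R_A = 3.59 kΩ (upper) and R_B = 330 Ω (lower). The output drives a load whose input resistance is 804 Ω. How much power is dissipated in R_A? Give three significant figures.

P ≈ 20.2 mW

Total resistance from the source is R_A + (R_B‖R_L) = 3824 Ω, so I = 9.06/3824 Ω = 2.369 mA.
P = I²·R_A = (2.369 mA)² × 3.59 kΩ = 20.2 mW.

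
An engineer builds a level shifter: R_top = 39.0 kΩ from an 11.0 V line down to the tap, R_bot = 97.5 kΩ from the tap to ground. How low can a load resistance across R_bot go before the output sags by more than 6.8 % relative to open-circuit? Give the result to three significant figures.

Output resistance R_th = R_top‖R_bot = (39.0 × 97.5)/136.5 = 27.86 kΩ.
The fractional drop is R_th/(R_th + R_L); requiring this ≤ 0.0680 gives R_L ≥ R_th(1/0.0680 − 1) = 27.86 × 13.71 = 382 kΩ.

R_L(min) ≈ 382 kΩ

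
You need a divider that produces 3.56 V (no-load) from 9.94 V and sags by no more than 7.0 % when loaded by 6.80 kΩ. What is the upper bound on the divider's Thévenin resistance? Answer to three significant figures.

Loading drop = R_th/(R_th + R_L) ≤ 0.0700, so R_th ≤ R_L · ε/(1−ε) = 6.80 kΩ × 0.0700/0.9300 = 512 Ω.

R_th ≤ 512 Ω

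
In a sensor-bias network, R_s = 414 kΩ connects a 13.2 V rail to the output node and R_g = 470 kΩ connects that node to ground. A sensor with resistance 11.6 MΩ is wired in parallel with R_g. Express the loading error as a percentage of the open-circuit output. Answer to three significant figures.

The divider's output (Thévenin) resistance is R_s‖R_g = 220.1 kΩ.
Fractional drop under load = R_th/(R_th + R_L) = 220.1 / (220.1 + 11600) = 0.01862.
So the output falls by 1.86 %.

1.86 %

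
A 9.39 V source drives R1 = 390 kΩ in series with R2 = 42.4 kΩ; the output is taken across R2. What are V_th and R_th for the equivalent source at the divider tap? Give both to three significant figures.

V_th = 0.921 V, R_th = 38.2 kΩ

V_th is the open-circuit tap voltage: 9.39 × 42.4/(390 + 42.4) = 0.921 V.
With the supply zeroed, R1 and R2 appear in parallel from the tap: R_th = R1‖R2 = (390 × 42.4)/432.4 = 38.2 kΩ.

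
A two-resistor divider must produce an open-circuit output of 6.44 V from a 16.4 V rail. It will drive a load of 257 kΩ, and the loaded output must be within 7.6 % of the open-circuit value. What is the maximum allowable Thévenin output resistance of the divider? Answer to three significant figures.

Loading drop = R_th/(R_th + R_L) ≤ 0.0760, so R_th ≤ R_L · ε/(1−ε) = 257 kΩ × 0.0760/0.9240 = 21.1 kΩ.
(Any R1, R2 with R2/(R1+R2) = 0.393 and R1‖R2 ≤ 21.1 kΩ will meet the spec.)

R_th ≤ 21.1 kΩ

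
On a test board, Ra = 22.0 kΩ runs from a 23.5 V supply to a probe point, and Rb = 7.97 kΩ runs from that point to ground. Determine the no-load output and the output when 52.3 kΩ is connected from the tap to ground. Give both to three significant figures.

Unloaded: 6.25 V; loaded: 5.62 V

Open-circuit: V = 23.5 × 7.97/(22.0 + 7.97) = 6.25 V.
With the load, Rb becomes Rb‖R_L = 6.916 kΩ, so V = 23.5 × 6.916/28.92 = 5.62 V.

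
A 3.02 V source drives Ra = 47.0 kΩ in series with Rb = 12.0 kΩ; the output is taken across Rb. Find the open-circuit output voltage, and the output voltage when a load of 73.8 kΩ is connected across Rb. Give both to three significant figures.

Unloaded: 0.614 V; loaded: 0.544 V

Open-circuit: V = 3.02 × 12.0/(47.0 + 12.0) = 0.614 V.
With the load, Rb becomes Rb‖R_L = 10.32 kΩ, so V = 3.02 × 10.32/57.32 = 0.544 V.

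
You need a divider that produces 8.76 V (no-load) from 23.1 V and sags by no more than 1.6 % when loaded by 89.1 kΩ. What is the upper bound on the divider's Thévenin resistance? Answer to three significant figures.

Loading drop = R_th/(R_th + R_L) ≤ 0.0160, so R_th ≤ R_L · ε/(1−ε) = 89.1 kΩ × 0.0160/0.9840 = 1.45 kΩ.

R_th ≤ 1.45 kΩ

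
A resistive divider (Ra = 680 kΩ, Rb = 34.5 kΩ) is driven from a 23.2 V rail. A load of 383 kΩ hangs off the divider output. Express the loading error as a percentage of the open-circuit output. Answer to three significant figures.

7.90 %

The divider's output (Thévenin) resistance is Ra‖Rb = 32.83 kΩ.
Fractional drop under load = R_th/(R_th + R_L) = 32.83 / (32.83 + 383) = 0.07896.
So the output falls by 7.90 %.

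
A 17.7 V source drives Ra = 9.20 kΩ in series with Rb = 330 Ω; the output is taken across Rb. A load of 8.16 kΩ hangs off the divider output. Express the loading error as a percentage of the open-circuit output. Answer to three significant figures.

The divider's output (Thévenin) resistance is Ra‖Rb = 318.6 Ω.
Fractional drop under load = R_th/(R_th + R_L) = 318.6 / (318.6 + 8160) = 0.03757.
So the output falls by 3.76 %.

3.76 %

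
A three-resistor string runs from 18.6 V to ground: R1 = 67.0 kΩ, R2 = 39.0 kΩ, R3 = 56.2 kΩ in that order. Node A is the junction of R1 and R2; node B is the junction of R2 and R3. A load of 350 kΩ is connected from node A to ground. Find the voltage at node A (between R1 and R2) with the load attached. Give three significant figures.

Below node A the series string R2+R3 = 95.20 kΩ sits in parallel with the 350 kΩ load: 74.84 kΩ.
V_A = 18.6 × 74.84/(67.0 + 74.84) = 9.81 V.

V ≈ 9.81 V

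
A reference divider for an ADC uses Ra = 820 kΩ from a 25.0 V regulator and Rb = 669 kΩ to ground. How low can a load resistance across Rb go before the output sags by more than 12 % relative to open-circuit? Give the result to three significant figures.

R_L(min) ≈ 2.70 MΩ

Output resistance R_th = Ra‖Rb = (820 × 669)/1489 = 368.4 kΩ.
The fractional drop is R_th/(R_th + R_L); requiring this ≤ 0.120 gives R_L ≥ R_th(1/0.120 − 1) = 368.4 × 7.333 = 2.70 MΩ.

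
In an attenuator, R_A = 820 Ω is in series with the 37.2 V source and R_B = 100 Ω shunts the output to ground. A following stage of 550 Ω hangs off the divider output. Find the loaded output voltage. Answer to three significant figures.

The load sits in parallel with R_B: R_B‖R_L = (100 × 550) / (100 + 550) = 84.62 Ω.
V_out = 37.2 × 84.62 / (820 + 84.62) = 37.2 × 84.62/904.6 = 3.48 V.

V_out ≈ 3.48 V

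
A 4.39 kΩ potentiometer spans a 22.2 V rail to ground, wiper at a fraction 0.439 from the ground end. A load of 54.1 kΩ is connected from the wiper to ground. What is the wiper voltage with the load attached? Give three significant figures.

V ≈ 9.55 V

The wiper splits the pot into (1−α)R = 2.463 kΩ above and αR = 1.927 kΩ below.
Lower section ‖ load = 1.861 kΩ.
V_wiper = 22.2 × 1.861/(2.463 + 1.861) = 9.55 V.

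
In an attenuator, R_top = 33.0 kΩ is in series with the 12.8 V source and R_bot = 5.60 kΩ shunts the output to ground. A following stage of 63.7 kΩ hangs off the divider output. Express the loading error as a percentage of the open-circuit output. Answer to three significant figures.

The divider's output (Thévenin) resistance is R_top‖R_bot = 4.788 kΩ.
Fractional drop under load = R_th/(R_th + R_L) = 4.788 / (4.788 + 63.7) = 0.06990.
So the output falls by 6.99 %.

6.99 %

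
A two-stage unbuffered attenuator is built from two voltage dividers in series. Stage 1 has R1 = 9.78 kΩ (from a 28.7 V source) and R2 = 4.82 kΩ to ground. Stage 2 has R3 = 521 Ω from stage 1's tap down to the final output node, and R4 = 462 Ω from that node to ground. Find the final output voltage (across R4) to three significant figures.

Stage 2 presents R3+R4 = 983.0 Ω as a load on stage 1's tap.
Stage 1's lower leg becomes R2‖(R3+R4) = 816.5 Ω, so V_mid = 28.7 × 816.5/10600 = 2.211 V.
Stage 2 is itself unloaded: V_out = V_mid × R4/(R3+R4) = 2.211 × 462/983.0 = 1.04 V.

V_out ≈ 1.04 V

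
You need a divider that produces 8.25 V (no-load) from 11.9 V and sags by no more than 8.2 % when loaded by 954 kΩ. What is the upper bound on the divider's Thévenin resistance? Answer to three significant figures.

Loading drop = R_th/(R_th + R_L) ≤ 0.0820, so R_th ≤ R_L · ε/(1−ε) = 954 kΩ × 0.0820/0.9180 = 85.2 kΩ.

R_th ≤ 85.2 kΩ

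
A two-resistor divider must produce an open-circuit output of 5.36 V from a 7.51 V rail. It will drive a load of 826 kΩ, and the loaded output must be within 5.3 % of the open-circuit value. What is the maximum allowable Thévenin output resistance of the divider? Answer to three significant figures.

Loading drop = R_th/(R_th + R_L) ≤ 0.0530, so R_th ≤ R_L · ε/(1−ε) = 826 kΩ × 0.0530/0.9470 = 46.2 kΩ.

R_th ≤ 46.2 kΩ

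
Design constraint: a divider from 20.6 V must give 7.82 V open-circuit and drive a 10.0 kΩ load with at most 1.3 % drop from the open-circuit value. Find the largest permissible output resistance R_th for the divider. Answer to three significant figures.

Loading drop = R_th/(R_th + R_L) ≤ 0.0130, so R_th ≤ R_L · ε/(1−ε) = 10.0 kΩ × 0.0130/0.9870 = 132 Ω.
(Any R1, R2 with R2/(R1+R2) = 0.380 and R1‖R2 ≤ 132 Ω will meet the spec.)

R_th ≤ 132 Ω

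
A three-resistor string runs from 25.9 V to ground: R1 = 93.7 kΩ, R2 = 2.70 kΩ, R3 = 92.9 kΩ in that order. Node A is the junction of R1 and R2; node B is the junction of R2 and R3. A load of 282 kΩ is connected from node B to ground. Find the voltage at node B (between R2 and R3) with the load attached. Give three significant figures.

V ≈ 10.9 V

At node B, R3 is in parallel with the load: R3‖R_L = 69.88 kΩ.
Below node A the resistance is R2 + (R3‖R_L) = 72.58 kΩ, so V_A = 25.9 × 72.58/166.3 = 11.31 V.
Then V_B = V_A × (R3‖R_L)/(R2 + R3‖R_L) = 11.31 × 69.88/72.58 = 10.9 V.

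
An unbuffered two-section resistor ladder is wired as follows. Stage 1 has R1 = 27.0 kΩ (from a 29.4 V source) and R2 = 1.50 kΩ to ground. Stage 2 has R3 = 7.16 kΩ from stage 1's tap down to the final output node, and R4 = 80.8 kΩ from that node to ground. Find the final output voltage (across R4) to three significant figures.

V_out ≈ 1.40 V

Stage 2 presents R3+R4 = 87.96 kΩ as a load on stage 1's tap.
Stage 1's lower leg becomes R2‖(R3+R4) = 1.475 kΩ, so V_mid = 29.4 × 1.475/28.47 = 1.523 V.
Stage 2 is itself unloaded: V_out = V_mid × R4/(R3+R4) = 1.523 × 80.8/87.96 = 1.40 V.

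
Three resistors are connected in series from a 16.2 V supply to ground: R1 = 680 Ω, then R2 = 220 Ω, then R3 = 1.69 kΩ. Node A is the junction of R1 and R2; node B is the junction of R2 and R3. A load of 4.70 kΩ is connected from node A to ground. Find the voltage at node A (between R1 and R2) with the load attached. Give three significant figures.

V ≈ 10.8 V

Below node A the series string R2+R3 = 1910 Ω sits in parallel with the 4700 Ω load: 1358 Ω.
V_A = 16.2 × 1358/(680 + 1358) = 10.8 V.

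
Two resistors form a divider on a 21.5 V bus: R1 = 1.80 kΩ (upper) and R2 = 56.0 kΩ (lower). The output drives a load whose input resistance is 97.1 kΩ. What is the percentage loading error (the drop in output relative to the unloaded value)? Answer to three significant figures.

The divider's output (Thévenin) resistance is R1‖R2 = 1.744 kΩ.
Fractional drop under load = R_th/(R_th + R_L) = 1.744 / (1.744 + 97.1) = 0.01764.
So the output falls by 1.76 %.

1.76 %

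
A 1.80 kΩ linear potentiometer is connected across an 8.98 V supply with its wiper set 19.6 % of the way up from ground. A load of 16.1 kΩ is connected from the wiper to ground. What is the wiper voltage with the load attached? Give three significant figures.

V ≈ 1.73 V

The wiper splits the pot into (1−α)R = 1447 Ω above and αR = 352.8 Ω below.
Lower section ‖ load = 345.2 Ω.
V_wiper = 8.98 × 345.2/(1447 + 345.2) = 1.73 V.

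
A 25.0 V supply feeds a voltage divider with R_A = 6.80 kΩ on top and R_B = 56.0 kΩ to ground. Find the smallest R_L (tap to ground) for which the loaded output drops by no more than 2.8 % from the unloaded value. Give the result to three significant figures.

Output resistance R_th = R_A‖R_B = (6.80 × 56.0)/62.80 = 6.064 kΩ.
The fractional drop is R_th/(R_th + R_L); requiring this ≤ 0.0280 gives R_L ≥ R_th(1/0.0280 − 1) = 6.064 × 34.71 = 210 kΩ.

R_L(min) ≈ 210 kΩ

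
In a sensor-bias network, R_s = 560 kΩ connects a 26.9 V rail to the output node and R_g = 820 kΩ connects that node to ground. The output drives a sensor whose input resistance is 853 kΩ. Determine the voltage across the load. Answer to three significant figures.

V_out ≈ 11.5 V

The load sits in parallel with R_g: R_g‖R_L = (820 × 853) / (820 + 853) = 418.1 kΩ.
V_out = 26.9 × 418.1 / (560 + 418.1) = 26.9 × 418.1/978.1 = 11.5 V.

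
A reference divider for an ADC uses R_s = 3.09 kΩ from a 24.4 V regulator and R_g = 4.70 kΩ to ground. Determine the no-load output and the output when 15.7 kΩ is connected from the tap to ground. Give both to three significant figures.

Unloaded: 14.7 V; loaded: 13.2 V

Open-circuit: V = 24.4 × 4.70/(3.09 + 4.70) = 14.7 V.
With the load, R_g becomes R_g‖R_L = 3.617 kΩ, so V = 24.4 × 3.617/6.707 = 13.2 V.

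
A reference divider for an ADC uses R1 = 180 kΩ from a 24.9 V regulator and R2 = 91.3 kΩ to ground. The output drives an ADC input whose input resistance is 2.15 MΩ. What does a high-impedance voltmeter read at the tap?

V_out ≈ 8.15 V

The load sits in parallel with R2: R2‖R_L = (91.3 × 2150) / (91.3 + 2150) = 87.58 kΩ.
V_out = 24.9 × 87.58 / (180 + 87.58) = 24.9 × 87.58/267.6 = 8.15 V.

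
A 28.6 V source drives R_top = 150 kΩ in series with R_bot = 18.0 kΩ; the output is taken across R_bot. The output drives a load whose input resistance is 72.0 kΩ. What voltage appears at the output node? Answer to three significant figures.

V_out ≈ 2.51 V

The load sits in parallel with R_bot: R_bot‖R_L = (18.0 × 72.0) / (18.0 + 72.0) = 14.40 kΩ.
V_out = 28.6 × 14.40 / (150 + 14.40) = 28.6 × 14.40/164.4 = 2.51 V.
(Unloaded it would have been 3.06 V.)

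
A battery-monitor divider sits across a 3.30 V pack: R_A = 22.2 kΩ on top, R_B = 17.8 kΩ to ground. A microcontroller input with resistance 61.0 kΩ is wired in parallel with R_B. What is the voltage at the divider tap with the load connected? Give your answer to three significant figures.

V_out ≈ 1.26 V

The load sits in parallel with R_B: R_B‖R_L = (17.8 × 61.0) / (17.8 + 61.0) = 13.78 kΩ.
V_out = 3.30 × 13.78 / (22.2 + 13.78) = 3.30 × 13.78/35.98 = 1.26 V.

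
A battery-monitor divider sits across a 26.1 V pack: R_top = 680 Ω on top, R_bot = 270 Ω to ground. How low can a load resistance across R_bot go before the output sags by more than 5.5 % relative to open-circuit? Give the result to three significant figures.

R_L(min) ≈ 3.32 kΩ

Output resistance R_th = R_top‖R_bot = (680 × 270)/950.0 = 193.3 Ω.
The fractional drop is R_th/(R_th + R_L); requiring this ≤ 0.0550 gives R_L ≥ R_th(1/0.0550 − 1) = 193.3 × 17.18 = 3.32 kΩ.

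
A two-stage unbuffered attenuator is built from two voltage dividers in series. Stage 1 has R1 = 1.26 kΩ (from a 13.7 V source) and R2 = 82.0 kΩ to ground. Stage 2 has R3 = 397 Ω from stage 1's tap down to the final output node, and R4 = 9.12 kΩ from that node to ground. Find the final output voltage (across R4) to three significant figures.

Stage 2 presents R3+R4 = 9517 Ω as a load on stage 1's tap.
Stage 1's lower leg becomes R2‖(R3+R4) = 8527 Ω, so V_mid = 13.7 × 8527/9787 = 11.94 V.
Stage 2 is itself unloaded: V_out = V_mid × R4/(R3+R4) = 11.94 × 9120/9517 = 11.4 V.

V_out ≈ 11.4 V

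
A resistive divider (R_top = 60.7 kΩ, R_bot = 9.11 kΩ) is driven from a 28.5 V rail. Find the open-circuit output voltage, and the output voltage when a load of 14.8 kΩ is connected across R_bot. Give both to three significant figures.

Open-circuit: V = 28.5 × 9.11/(60.7 + 9.11) = 3.72 V.
With the load, R_bot becomes R_bot‖R_L = 5.639 kΩ, so V = 28.5 × 5.639/66.34 = 2.42 V.

Unloaded: 3.72 V; loaded: 2.42 V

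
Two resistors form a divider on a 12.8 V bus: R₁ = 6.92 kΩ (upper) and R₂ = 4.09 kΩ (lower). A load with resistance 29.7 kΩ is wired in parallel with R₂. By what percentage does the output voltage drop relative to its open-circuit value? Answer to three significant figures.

7.97 %

The divider's output (Thévenin) resistance is R₁‖R₂ = 2.571 kΩ.
Fractional drop under load = R_th/(R_th + R_L) = 2.571 / (2.571 + 29.7) = 0.07966.
So the output falls by 7.97 %.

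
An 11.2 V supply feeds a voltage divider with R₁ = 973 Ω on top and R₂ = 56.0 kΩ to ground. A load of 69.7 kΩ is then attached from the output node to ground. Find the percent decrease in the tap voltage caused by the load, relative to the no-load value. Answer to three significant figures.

The divider's output (Thévenin) resistance is R₁‖R₂ = 956.4 Ω.
Fractional drop under load = R_th/(R_th + R_L) = 956.4 / (956.4 + 69700) = 0.01354.
So the output falls by 1.35 %.

1.35 %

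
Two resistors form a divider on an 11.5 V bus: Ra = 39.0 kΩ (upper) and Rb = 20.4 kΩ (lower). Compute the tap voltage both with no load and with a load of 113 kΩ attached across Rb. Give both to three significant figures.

Open-circuit: V = 11.5 × 20.4/(39.0 + 20.4) = 3.95 V.
With the load, Rb becomes Rb‖R_L = 17.28 kΩ, so V = 11.5 × 17.28/56.28 = 3.53 V.

Unloaded: 3.95 V; loaded: 3.53 V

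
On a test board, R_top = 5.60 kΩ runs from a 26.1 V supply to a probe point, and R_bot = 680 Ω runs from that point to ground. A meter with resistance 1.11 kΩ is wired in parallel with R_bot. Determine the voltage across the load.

The load sits in parallel with R_bot: R_bot‖R_L = (680 × 1110) / (680 + 1110) = 421.7 Ω.
V_out = 26.1 × 421.7 / (5600 + 421.7) = 26.1 × 421.7/6022 = 1.83 V.

V_out ≈ 1.83 V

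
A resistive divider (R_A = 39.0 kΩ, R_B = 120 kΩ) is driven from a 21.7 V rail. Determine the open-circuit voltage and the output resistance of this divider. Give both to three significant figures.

V_th = 16.4 V, R_th = 29.4 kΩ

V_th is the open-circuit tap voltage: 21.7 × 120/(39.0 + 120) = 16.4 V.
With the supply zeroed, R_A and R_B appear in parallel from the tap: R_th = R_A‖R_B = (39.0 × 120)/159.0 = 29.4 kΩ.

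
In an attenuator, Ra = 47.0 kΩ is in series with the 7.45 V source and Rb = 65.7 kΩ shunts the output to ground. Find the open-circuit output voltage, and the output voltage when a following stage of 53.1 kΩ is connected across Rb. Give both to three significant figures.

Unloaded: 4.34 V; loaded: 2.86 V

Open-circuit: V = 7.45 × 65.7/(47.0 + 65.7) = 4.34 V.
With the load, Rb becomes Rb‖R_L = 29.37 kΩ, so V = 7.45 × 29.37/76.37 = 2.86 V.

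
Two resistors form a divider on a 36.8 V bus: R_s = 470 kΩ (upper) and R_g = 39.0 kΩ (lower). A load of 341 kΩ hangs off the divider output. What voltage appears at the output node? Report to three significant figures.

V_out ≈ 2.55 V

The load sits in parallel with R_g: R_g‖R_L = (39.0 × 341) / (39.0 + 341) = 35.00 kΩ.
V_out = 36.8 × 35.00 / (470 + 35.00) = 36.8 × 35.00/505.0 = 2.55 V.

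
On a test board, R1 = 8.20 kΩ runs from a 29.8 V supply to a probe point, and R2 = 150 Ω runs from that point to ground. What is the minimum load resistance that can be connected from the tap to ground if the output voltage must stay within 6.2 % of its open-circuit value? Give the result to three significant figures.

Output resistance R_th = R1‖R2 = (8200 × 150)/8350 = 147.3 Ω.
The fractional drop is R_th/(R_th + R_L); requiring this ≤ 0.0620 gives R_L ≥ R_th(1/0.0620 − 1) = 147.3 × 15.13 = 2.23 kΩ.

R_L(min) ≈ 2.23 kΩ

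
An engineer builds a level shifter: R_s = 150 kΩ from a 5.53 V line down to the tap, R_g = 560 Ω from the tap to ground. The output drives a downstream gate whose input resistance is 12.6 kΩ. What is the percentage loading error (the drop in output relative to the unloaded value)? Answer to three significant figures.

The divider's output (Thévenin) resistance is R_s‖R_g = 557.9 Ω.
Fractional drop under load = R_th/(R_th + R_L) = 557.9 / (557.9 + 12600) = 0.04240.
So the output falls by 4.24 %.

4.24 %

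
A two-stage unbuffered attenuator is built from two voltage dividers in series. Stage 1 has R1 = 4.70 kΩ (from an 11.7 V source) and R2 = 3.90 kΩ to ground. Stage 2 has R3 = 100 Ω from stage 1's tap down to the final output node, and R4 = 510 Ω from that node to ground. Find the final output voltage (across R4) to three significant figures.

Stage 2 presents R3+R4 = 610.0 Ω as a load on stage 1's tap.
Stage 1's lower leg becomes R2‖(R3+R4) = 527.5 Ω, so V_mid = 11.7 × 527.5/5227 = 1.181 V.
Stage 2 is itself unloaded: V_out = V_mid × R4/(R3+R4) = 1.181 × 510/610.0 = 0.987 V.

V_out ≈ 0.987 V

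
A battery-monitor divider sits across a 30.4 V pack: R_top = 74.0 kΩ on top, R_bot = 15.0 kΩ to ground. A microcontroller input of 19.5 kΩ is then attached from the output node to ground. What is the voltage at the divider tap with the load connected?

The load sits in parallel with R_bot: R_bot‖R_L = (15.0 × 19.5) / (15.0 + 19.5) = 8.478 kΩ.
V_out = 30.4 × 8.478 / (74.0 + 8.478) = 30.4 × 8.478/82.48 = 3.12 V.

V_out ≈ 3.12 V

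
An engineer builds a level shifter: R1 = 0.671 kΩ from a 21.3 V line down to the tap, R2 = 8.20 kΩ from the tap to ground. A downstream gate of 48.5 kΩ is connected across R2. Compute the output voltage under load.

The load sits in parallel with R2: R2‖R_L = (8200 × 48500) / (8200 + 48500) = 7014 Ω.
V_out = 21.3 × 7014 / (671 + 7014) = 21.3 × 7014/7685 = 19.4 V.

V_out ≈ 19.4 V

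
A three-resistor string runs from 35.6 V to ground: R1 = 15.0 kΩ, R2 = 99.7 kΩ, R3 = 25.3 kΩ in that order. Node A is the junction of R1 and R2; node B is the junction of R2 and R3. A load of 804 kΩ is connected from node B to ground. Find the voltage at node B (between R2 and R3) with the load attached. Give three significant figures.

V ≈ 6.27 V

At node B, R3 is in parallel with the load: R3‖R_L = 24.53 kΩ.
Below node A the resistance is R2 + (R3‖R_L) = 124.2 kΩ, so V_A = 35.6 × 124.2/139.2 = 31.76 V.
Then V_B = V_A × (R3‖R_L)/(R2 + R3‖R_L) = 31.76 × 24.53/124.2 = 6.27 V.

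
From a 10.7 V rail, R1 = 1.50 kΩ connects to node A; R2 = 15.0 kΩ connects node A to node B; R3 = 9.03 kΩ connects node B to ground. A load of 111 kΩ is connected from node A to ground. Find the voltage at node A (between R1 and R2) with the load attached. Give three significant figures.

Below node A the series string R2+R3 = 24.03 kΩ sits in parallel with the 111 kΩ load: 19.75 kΩ.
V_A = 10.7 × 19.75/(1.50 + 19.75) = 9.94 V.

V ≈ 9.94 V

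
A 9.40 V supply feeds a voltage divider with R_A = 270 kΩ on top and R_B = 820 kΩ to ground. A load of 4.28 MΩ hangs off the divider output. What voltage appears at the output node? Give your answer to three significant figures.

The load sits in parallel with R_B: R_B‖R_L = (820 × 4280) / (820 + 4280) = 688.2 kΩ.
V_out = 9.40 × 688.2 / (270 + 688.2) = 9.40 × 688.2/958.2 = 6.75 V.

V_out ≈ 6.75 V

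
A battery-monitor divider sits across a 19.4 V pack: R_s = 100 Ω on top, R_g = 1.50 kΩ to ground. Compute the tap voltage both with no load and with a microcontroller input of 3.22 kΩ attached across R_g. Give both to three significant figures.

Unloaded: 18.2 V; loaded: 17.7 V

Open-circuit: V = 19.4 × 1500/(100 + 1500) = 18.2 V.
With the load, R_g becomes R_g‖R_L = 1023 Ω, so V = 19.4 × 1023/1123 = 17.7 V.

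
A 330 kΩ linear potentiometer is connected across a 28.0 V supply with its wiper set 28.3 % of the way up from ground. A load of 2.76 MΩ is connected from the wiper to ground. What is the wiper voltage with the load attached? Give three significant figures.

The wiper splits the pot into (1−α)R = 236.6 kΩ above and αR = 93.39 kΩ below.
Lower section ‖ load = 90.33 kΩ.
V_wiper = 28.0 × 90.33/(236.6 + 90.33) = 7.74 V.

V ≈ 7.74 V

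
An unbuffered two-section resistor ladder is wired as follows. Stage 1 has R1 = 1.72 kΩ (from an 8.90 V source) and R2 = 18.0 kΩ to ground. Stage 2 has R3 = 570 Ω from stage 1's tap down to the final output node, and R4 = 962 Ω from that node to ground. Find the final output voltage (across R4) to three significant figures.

V_out ≈ 2.52 V

Stage 2 presents R3+R4 = 1532 Ω as a load on stage 1's tap.
Stage 1's lower leg becomes R2‖(R3+R4) = 1412 Ω, so V_mid = 8.90 × 1412/3132 = 4.012 V.
Stage 2 is itself unloaded: V_out = V_mid × R4/(R3+R4) = 4.012 × 962/1532 = 2.52 V.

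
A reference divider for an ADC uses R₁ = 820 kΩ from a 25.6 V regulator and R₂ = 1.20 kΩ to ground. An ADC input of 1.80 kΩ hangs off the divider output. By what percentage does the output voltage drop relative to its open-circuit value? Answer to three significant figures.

Unloaded V = 25.6 × 1.20/821.2 = 0.03741 V.
Loaded: R₂‖R_L = 0.7200 kΩ, giving V = 25.6 × 0.7200/820.7 = 0.02246 V.
Drop = (0.03741 − 0.02246) / 0.03741 = 40.0 %.

40.0 %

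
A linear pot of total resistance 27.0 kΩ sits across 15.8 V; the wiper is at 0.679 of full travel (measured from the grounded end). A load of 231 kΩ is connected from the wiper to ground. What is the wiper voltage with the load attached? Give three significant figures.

The wiper splits the pot into (1−α)R = 8.667 kΩ above and αR = 18.33 kΩ below.
Lower section ‖ load = 16.99 kΩ.
V_wiper = 15.8 × 16.99/(8.667 + 16.99) = 10.5 V.

V ≈ 10.5 V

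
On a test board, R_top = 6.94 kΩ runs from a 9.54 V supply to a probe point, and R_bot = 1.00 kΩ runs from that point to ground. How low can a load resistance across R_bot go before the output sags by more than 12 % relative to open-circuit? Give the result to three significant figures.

R_L(min) ≈ 6.41 kΩ

Output resistance R_th = R_top‖R_bot = (6940 × 1000)/7940 = 874.1 Ω.
The fractional drop is R_th/(R_th + R_L); requiring this ≤ 0.120 gives R_L ≥ R_th(1/0.120 − 1) = 874.1 × 7.333 = 6.41 kΩ.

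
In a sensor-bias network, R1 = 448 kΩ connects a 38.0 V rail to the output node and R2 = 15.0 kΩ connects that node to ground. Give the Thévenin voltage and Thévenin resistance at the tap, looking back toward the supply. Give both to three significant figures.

V_th is the open-circuit tap voltage: 38.0 × 15.0/(448 + 15.0) = 1.23 V.
With the supply zeroed, R1 and R2 appear in parallel from the tap: R_th = R1‖R2 = (448 × 15.0)/463.0 = 14.5 kΩ.

V_th = 1.23 V, R_th = 14.5 kΩ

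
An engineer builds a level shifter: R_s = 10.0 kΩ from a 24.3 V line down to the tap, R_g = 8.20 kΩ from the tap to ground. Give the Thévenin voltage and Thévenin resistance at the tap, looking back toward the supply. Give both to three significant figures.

V_th is the open-circuit tap voltage: 24.3 × 8.20/(10.0 + 8.20) = 10.9 V.
With the supply zeroed, R_s and R_g appear in parallel from the tap: R_th = R_s‖R_g = (10.0 × 8.20)/18.20 = 4.51 kΩ.

V_th = 10.9 V, R_th = 4.51 kΩ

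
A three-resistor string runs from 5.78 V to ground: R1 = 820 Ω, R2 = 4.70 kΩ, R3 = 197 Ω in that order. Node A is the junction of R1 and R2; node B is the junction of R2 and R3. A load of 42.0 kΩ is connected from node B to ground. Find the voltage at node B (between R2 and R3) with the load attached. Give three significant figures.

At node B, R3 is in parallel with the load: R3‖R_L = 196.1 Ω.
Below node A the resistance is R2 + (R3‖R_L) = 4896 Ω, so V_A = 5.78 × 4896/5716 = 4.951 V.
Then V_B = V_A × (R3‖R_L)/(R2 + R3‖R_L) = 4.951 × 196.1/4896 = 0.198 V.

V ≈ 0.198 V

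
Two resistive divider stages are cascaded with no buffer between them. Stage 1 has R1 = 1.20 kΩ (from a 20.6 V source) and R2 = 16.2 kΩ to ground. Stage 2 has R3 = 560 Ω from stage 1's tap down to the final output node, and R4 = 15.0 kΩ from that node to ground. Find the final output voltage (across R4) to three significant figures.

V_out ≈ 17.3 V

Stage 2 presents R3+R4 = 15560 Ω as a load on stage 1's tap.
Stage 1's lower leg becomes R2‖(R3+R4) = 7937 Ω, so V_mid = 20.6 × 7937/9137 = 17.89 V.
Stage 2 is itself unloaded: V_out = V_mid × R4/(R3+R4) = 17.89 × 15000/15560 = 17.3 V.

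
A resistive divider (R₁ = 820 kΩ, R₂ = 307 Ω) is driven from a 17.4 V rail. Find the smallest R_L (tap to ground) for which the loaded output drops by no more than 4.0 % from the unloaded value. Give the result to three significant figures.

R_L(min) ≈ 7.37 kΩ

Output resistance R_th = R₁‖R₂ = (820000 × 307)/820300 = 306.9 Ω.
The fractional drop is R_th/(R_th + R_L); requiring this ≤ 0.0400 gives R_L ≥ R_th(1/0.0400 − 1) = 306.9 × 24.00 = 7.37 kΩ.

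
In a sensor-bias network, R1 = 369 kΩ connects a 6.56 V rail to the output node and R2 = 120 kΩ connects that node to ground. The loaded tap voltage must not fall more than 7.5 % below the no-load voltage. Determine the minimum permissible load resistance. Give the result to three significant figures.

Output resistance R_th = R1‖R2 = (369 × 120)/489.0 = 90.55 kΩ.
The fractional drop is R_th/(R_th + R_L); requiring this ≤ 0.0750 gives R_L ≥ R_th(1/0.0750 − 1) = 90.55 × 12.33 = 1.12 MΩ.

R_L(min) ≈ 1.12 MΩ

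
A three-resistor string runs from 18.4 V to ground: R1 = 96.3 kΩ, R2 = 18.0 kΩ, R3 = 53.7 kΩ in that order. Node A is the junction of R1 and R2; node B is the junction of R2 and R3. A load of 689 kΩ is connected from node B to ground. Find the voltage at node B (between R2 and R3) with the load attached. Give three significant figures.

At node B, R3 is in parallel with the load: R3‖R_L = 49.82 kΩ.
Below node A the resistance is R2 + (R3‖R_L) = 67.82 kΩ, so V_A = 18.4 × 67.82/164.1 = 7.603 V.
Then V_B = V_A × (R3‖R_L)/(R2 + R3‖R_L) = 7.603 × 49.82/67.82 = 5.59 V.

V ≈ 5.59 V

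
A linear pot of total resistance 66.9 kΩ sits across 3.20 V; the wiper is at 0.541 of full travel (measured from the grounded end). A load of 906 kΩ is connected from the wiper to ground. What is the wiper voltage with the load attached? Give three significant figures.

The wiper splits the pot into (1−α)R = 30.71 kΩ above and αR = 36.19 kΩ below.
Lower section ‖ load = 34.80 kΩ.
V_wiper = 3.20 × 34.80/(30.71 + 34.80) = 1.70 V.

V ≈ 1.70 V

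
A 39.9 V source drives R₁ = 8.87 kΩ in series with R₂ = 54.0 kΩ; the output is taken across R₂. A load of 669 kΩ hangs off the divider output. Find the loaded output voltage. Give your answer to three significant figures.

V_out ≈ 33.9 V

The load sits in parallel with R₂: R₂‖R_L = (54.0 × 669) / (54.0 + 669) = 49.97 kΩ.
V_out = 39.9 × 49.97 / (8.87 + 49.97) = 39.9 × 49.97/58.84 = 33.9 V.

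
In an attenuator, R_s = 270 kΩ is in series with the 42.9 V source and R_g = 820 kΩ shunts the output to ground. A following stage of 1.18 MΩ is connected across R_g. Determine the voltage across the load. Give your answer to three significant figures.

V_out ≈ 27.5 V

The load sits in parallel with R_g: R_g‖R_L = (820 × 1180) / (820 + 1180) = 483.8 kΩ.
V_out = 42.9 × 483.8 / (270 + 483.8) = 42.9 × 483.8/753.8 = 27.5 V.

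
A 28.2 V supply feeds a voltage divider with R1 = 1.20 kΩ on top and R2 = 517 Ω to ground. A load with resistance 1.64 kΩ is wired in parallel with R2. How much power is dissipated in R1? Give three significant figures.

Total resistance from the source is R1 + (R2‖R_L) = 1593 Ω, so I = 28.2/1593 Ω = 17.70 mA.
P = I²·R1 = (17.70 mA)² × 1.20 kΩ = 376 mW.

P ≈ 376 mW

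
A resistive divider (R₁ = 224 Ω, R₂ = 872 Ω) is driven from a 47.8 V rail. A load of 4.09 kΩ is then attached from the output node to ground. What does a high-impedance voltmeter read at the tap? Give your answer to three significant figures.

V_out ≈ 36.4 V

The load sits in parallel with R₂: R₂‖R_L = (872 × 4090) / (872 + 4090) = 718.8 Ω.
V_out = 47.8 × 718.8 / (224 + 718.8) = 47.8 × 718.8/942.8 = 36.4 V.
(Unloaded it would have been 38.0 V.)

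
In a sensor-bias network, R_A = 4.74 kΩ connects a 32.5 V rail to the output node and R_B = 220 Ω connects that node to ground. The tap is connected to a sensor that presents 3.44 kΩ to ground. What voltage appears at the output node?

V_out ≈ 1.36 V

The load sits in parallel with R_B: R_B‖R_L = (220 × 3440) / (220 + 3440) = 206.8 Ω.
V_out = 32.5 × 206.8 / (4740 + 206.8) = 32.5 × 206.8/4947 = 1.36 V.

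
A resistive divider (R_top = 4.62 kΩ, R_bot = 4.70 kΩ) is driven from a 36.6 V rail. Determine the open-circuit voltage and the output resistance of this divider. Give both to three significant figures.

V_th = 18.5 V, R_th = 2.33 kΩ

V_th is the open-circuit tap voltage: 36.6 × 4.70/(4.62 + 4.70) = 18.5 V.
With the supply zeroed, R_top and R_bot appear in parallel from the tap: R_th = R_top‖R_bot = (4.62 × 4.70)/9.320 = 2.33 kΩ.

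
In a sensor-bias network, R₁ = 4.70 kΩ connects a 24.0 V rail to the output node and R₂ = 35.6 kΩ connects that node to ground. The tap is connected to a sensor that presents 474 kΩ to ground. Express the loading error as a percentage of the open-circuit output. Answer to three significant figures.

0.868 %

The divider's output (Thévenin) resistance is R₁‖R₂ = 4.152 kΩ.
Fractional drop under load = R_th/(R_th + R_L) = 4.152 / (4.152 + 474) = 0.008683.
So the output falls by 0.868 %.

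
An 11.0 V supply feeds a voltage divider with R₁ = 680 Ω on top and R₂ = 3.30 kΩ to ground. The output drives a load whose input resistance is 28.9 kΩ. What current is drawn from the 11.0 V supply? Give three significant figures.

R₂‖R_L = 2962 Ω, so the source sees R₁ + R₂‖R_L = 3642 Ω.
I = 11.0 V / 3642 Ω = 3.02 mA.

I ≈ 3.02 mA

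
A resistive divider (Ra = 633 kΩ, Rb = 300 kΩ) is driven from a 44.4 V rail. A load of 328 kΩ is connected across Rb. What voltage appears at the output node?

The load sits in parallel with Rb: Rb‖R_L = (300 × 328) / (300 + 328) = 156.7 kΩ.
V_out = 44.4 × 156.7 / (633 + 156.7) = 44.4 × 156.7/789.7 = 8.81 V.
(Unloaded it would have been 14.3 V.)

V_out ≈ 8.81 V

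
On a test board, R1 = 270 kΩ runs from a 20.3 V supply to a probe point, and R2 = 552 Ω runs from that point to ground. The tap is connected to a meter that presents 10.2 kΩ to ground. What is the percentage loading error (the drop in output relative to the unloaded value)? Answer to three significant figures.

5.12 %

The divider's output (Thévenin) resistance is R1‖R2 = 550.9 Ω.
Fractional drop under load = R_th/(R_th + R_L) = 550.9 / (550.9 + 10200) = 0.05124.
So the output falls by 5.12 %.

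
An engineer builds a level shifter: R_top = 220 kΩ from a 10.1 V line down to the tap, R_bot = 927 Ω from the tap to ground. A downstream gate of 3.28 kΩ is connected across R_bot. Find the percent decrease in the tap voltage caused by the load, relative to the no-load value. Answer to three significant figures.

The divider's output (Thévenin) resistance is R_top‖R_bot = 923.1 Ω.
Fractional drop under load = R_th/(R_th + R_L) = 923.1 / (923.1 + 3280) = 0.2196.
So the output falls by 22.0 %.

22.0 %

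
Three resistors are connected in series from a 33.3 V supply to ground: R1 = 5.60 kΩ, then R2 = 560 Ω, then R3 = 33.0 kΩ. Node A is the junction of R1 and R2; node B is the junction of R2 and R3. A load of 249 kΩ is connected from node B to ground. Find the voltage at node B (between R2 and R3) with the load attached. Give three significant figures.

V ≈ 27.5 V

At node B, R3 is in parallel with the load: R3‖R_L = 29140 Ω.
Below node A the resistance is R2 + (R3‖R_L) = 29700 Ω, so V_A = 33.3 × 29700/35300 = 28.02 V.
Then V_B = V_A × (R3‖R_L)/(R2 + R3‖R_L) = 28.02 × 29140/29700 = 27.5 V.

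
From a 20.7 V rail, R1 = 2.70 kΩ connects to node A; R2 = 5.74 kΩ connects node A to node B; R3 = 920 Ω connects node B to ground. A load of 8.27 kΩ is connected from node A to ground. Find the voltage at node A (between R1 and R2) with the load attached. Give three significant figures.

Below node A the series string R2+R3 = 6660 Ω sits in parallel with the 8270 Ω load: 3689 Ω.
V_A = 20.7 × 3689/(2700 + 3689) = 12.0 V.

V ≈ 12.0 V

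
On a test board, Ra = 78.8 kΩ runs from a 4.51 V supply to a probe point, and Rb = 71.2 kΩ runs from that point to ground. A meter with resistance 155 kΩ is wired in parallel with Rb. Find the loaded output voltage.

V_out ≈ 1.72 V

The load sits in parallel with Rb: Rb‖R_L = (71.2 × 155) / (71.2 + 155) = 48.79 kΩ.
V_out = 4.51 × 48.79 / (78.8 + 48.79) = 4.51 × 48.79/127.6 = 1.72 V.
(Unloaded it would have been 2.14 V.)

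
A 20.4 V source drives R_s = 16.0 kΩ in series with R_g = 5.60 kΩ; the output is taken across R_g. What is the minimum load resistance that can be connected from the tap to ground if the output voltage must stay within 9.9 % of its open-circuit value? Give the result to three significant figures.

Output resistance R_th = R_s‖R_g = (16.0 × 5.60)/21.60 = 4.148 kΩ.
The fractional drop is R_th/(R_th + R_L); requiring this ≤ 0.0990 gives R_L ≥ R_th(1/0.0990 − 1) = 4.148 × 9.101 = 37.8 kΩ.

R_L(min) ≈ 37.8 kΩ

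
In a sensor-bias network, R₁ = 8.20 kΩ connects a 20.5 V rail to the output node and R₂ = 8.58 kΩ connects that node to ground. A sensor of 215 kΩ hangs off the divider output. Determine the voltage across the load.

V_out ≈ 10.3 V

The load sits in parallel with R₂: R₂‖R_L = (8.58 × 215) / (8.58 + 215) = 8.251 kΩ.
V_out = 20.5 × 8.251 / (8.20 + 8.251) = 20.5 × 8.251/16.45 = 10.3 V.
(Unloaded it would have been 10.5 V.)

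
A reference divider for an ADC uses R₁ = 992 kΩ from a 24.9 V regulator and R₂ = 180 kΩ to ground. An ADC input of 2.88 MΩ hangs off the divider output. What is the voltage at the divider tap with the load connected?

V_out ≈ 3.63 V

The load sits in parallel with R₂: R₂‖R_L = (180 × 2880) / (180 + 2880) = 169.4 kΩ.
V_out = 24.9 × 169.4 / (992 + 169.4) = 24.9 × 169.4/1161 = 3.63 V.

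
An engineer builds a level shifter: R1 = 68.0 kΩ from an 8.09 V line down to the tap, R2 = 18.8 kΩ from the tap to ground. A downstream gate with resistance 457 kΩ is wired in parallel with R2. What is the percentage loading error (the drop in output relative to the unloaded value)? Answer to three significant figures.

3.12 %

The divider's output (Thévenin) resistance is R1‖R2 = 14.73 kΩ.
Fractional drop under load = R_th/(R_th + R_L) = 14.73 / (14.73 + 457) = 0.03122.
So the output falls by 3.12 %.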